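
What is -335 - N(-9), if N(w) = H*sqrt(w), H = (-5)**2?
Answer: -335 - 75*I ≈ -335.0 - 75.0*I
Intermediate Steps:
H = 25
N(w) = 25*sqrt(w)
-335 - N(-9) = -335 - 25*sqrt(-9) = -335 - 25*3*I = -335 - 75*I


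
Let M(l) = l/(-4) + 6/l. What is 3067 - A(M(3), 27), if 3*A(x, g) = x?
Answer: 36799/12 ≈ 3066.6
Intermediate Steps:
M(l) = 6/l - l/4 (M(l) = l*(-¼) + 6/l = -l/4 + 6/l = 6/l - l/4)
A(x, g) = x/3
3067 - A(M(3), 27) = 3067 - (6/3 - ¼*3)/3 = 3067 - (6*(⅓) - ¾)/3 = 3067 - (2 - ¾)/3 = 3067 - 5/(3*4) = 3067 - 1*5/12 = 3067 - 5/12 = 36799/12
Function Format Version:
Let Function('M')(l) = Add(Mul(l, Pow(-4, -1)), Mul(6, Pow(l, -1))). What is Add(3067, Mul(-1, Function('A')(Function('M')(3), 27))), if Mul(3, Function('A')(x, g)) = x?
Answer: Rational(36799, 12) ≈ 3066.6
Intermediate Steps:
Function('M')(l) = Add(Mul(6, Pow(l, -1)), Mul(Rational(-1, 4), l)) (Function('M')(l) = Add(Mul(l, Rational(-1, 4)), Mul(6, Pow(l, -1))) = Add(Mul(Rational(-1, 4), l), Mul(6, Pow(l, -1))) = Add(Mul(6, Pow(l, -1)), Mul(Rational(-1, 4), l)))
Function('A')(x, g) = Mul(Rational(1, 3), x)
Add(3067, Mul(-1, Function('A')(Function('M')(3), 27))) = Add(3067, Mul(-1, Mul(Rational(1, 3), Add(Mul(6, Pow(3, -1)), Mul(Rational(-1, 4), 3))))) = Add(3067, Mul(-1, Mul(Rational(1, 3), Add(Mul(6, Rational(1, 3)), Rational(-3, 4))))) = Add(3067, Mul(-1, Mul(Rational(1, 3), Add(2, Rational(-3, 4))))) = Add(3067, Mul(-1, Mul(Rational(1, 3), Rational(5, 4)))) = Add(3067, Mul(-1, Rational(5, 12))) = Add(3067, Rational(-5, 12)) = Rational(36799, 12)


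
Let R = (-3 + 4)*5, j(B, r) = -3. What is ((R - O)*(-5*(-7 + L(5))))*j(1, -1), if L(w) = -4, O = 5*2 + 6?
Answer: 1815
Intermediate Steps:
O = 16 (O = 10 + 6 = 16)
R = 5 (R = 1*5 = 5)
((R - O)*(-5*(-7 + L(5))))*j(1, -1) = ((5 - 1*16)*(-5*(-7 - 4)))*(-3) = ((5 - 16)*(-5*(-11)))*(-3) = -11*55*(-3) = -605*(-3) = 1815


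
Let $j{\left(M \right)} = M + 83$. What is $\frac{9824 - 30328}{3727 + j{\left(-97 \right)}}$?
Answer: $- \frac{20504}{3713} \approx -5.5222$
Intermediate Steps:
$j{\left(M \right)} = 83 + M$
$\frac{9824 - 30328}{3727 + j{\left(-97 \right)}} = \frac{9824 - 30328}{3727 + \left(83 - 97\right)} = - \frac{20504}{3727 - 14} = - \frac{20504}{3713}$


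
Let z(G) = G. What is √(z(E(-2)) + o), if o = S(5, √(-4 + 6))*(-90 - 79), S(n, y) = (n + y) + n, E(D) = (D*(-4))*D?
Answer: √(-1706 - 169*√2) ≈ 44.102*I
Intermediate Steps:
E(D) = -4*D² (E(D) = (-4*D)*D = -4*D²)
S(n, y) = y + 2*n
o = -1690 - 169*√2 (o = (√(-4 + 6) + 2*5)*(-90 - 79) = (√2 + 10)*(-169) = (10 + √2)*(-169) = -1690 - 169*√2 ≈ -1929.0)
√(z(E(-2)) + o) = √(-4*(-2)² + (-1690 - 169*√2)) = √(-4*4 + (-1690 - 169*√2)) = √(-16 + (-1690 - 169*√2)) = √(-1706 - 169*√2)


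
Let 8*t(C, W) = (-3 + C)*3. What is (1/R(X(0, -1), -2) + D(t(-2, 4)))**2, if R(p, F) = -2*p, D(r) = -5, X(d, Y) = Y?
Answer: 81/4 ≈ 20.250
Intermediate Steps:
t(C, W) = -9/8 + 3*C/8 (t(C, W) = ((-3 + C)*3)/8 = (-9 + 3*C)/8 = -9/8 + 3*C/8)
(1/R(X(0, -1), -2) + D(t(-2, 4)))**2 = (1/(-2*(-1)) - 5)**2 = (1/2 - 5)**2 = (-9/2)**2 = 81/4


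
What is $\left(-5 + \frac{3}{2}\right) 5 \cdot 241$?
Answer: $- \frac{8435}{2} \approx -4217.5$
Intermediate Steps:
$\left(-5 + \frac{3}{2}\right) 5 \cdot 241 = \left(- \frac{7}{2}\right) 5 \cdot 241 = \left(- \frac{35}{2}\right) 241 = - \frac{8435}{2}$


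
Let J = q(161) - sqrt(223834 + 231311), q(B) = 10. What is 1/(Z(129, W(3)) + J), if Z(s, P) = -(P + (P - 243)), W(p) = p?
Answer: -13/20744 - sqrt(455145)/394136 ≈ -0.0023384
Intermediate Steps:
Z(s, P) = 243 - 2*P (Z(s, P) = -(P + (-243 + P)) = -(-243 + 2*P) = 243 - 2*P)
J = 10 - sqrt(455145) (J = 10 - sqrt(223834 + 231311) = 10 - sqrt(455145) ≈ -664.64)
1/(Z(129, W(3)) + J) = 1/((243 - 2*3) + (10 - sqrt(455145))) = 1/((243 - 6) + (10 - sqrt(455145))) = 1/(237 + (10 - sqrt(455145))) = 1/(247 - sqrt(455145))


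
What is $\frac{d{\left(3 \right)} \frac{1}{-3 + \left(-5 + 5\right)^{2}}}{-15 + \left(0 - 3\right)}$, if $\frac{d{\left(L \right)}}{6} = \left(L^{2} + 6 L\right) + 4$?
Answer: $\frac{31}{9} \approx 3.4444$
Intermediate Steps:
$d{\left(L \right)} = 24 + 6 L^{2} + 36 L$ ($d{\left(L \right)} = 6 \left(\left(L^{2} + 6 L\right) + 4\right) = 6 \left(4 + L^{2} + 6 L\right) = 24 + 6 L^{2} + 36 L$)
$\frac{d{\left(3 \right)} \frac{1}{-3 + \left(-5 + 5\right)^{2}}}{-15 + \left(0 - 3\right)} = \frac{\left(24 + 6 \cdot 3^{2} + 36 \cdot 3\right) \frac{1}{-3 + \left(-5 + 5\right)^{2}}}{-15 + \left(0 - 3\right)} = \frac{\left(24 + 6 \cdot 9 + 108\right) \frac{1}{-3 + 0^{2}}}{-15 + \left(0 - 3\right)} = \frac{\left(24 + 54 + 108\right) \frac{1}{-3 + 0}}{-15 - 3} = \frac{186 \frac{1}{-3}}{-18} = 186 \left(- \frac{1}{3}\right) \left(- \frac{1}{18}\right) = \left(-62\right) \left(- \frac{1}{18}\right) = \frac{31}{9}$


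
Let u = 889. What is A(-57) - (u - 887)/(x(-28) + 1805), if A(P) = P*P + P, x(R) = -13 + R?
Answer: 2815343/882 ≈ 3192.0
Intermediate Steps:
A(P) = P + P² (A(P) = P² + P = P + P²)
A(-57) - (u - 887)/(x(-28) + 1805) = -57*(1 - 57) - (889 - 887)/((-13 - 28) + 1805) = -57*(-56) - 2/(-41 + 1805) = 3192 - 2/1764 = 3192 - 1*1/882 = 3192 - 1/882 = 2815343/882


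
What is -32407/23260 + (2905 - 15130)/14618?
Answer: -379039513/170007340 ≈ -2.2295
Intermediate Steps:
-32407/23260 + (2905 - 15130)/14618 = -32407*1/23260 - 12225*1/14618 = -32407/23260 - 12225/14618 = -379039513/170007340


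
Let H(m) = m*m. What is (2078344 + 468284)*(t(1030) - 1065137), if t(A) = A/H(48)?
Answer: -260400630678671/96 ≈ -2.7125e+12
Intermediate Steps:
H(m) = m²
t(A) = A/2304 (t(A) = A/(48²) = A/2304)
(2078344 + 468284)*(t(1030) - 1065137) = (2078344 + 468284)*((1/2304)*1030 - 1065137) = 2546628*(515/1152 - 1065137) = 2546628*(-1227037309/1152) = -260400630678671/96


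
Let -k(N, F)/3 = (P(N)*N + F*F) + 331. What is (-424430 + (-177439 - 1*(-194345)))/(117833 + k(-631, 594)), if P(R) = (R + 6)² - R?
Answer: -101881/184926485 ≈ -0.00055093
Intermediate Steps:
P(R) = (6 + R)² - R
k(N, F) = -993 - 3*F² - 3*N*((6 + N)² - N) (k(N, F) = -3*((((6 + N)² - N)*N + F*F) + 331) = -3*((N*((6 + N)² - N) + F²) + 331) = -3*((F² + N*((6 + N)² - N)) + 331) = -3*(331 + F² + N*((6 + N)² - N)) = -993 - 3*F² - 3*N*((6 + N)² - N))
(-424430 + (-177439 - 1*(-194345)))/(117833 + k(-631, 594)) = (-424430 + (-177439 - 1*(-194345)))/(117833 + (-993 - 3*594² + 3*(-631)*(-631 - (6 - 631)²))) = (-424430 + (-177439 + 194345))/(117833 + (-993 - 3*352836 + 3*(-631)*(-631 - 1*(-625)²))) = (-424430 + 16906)/(117833 + (-993 - 1058508 + 3*(-631)*(-631 - 1*390625))) = -407524/(117833 + (-993 - 1058508 + 3*(-631)*(-631 - 390625))) = -407524/(117833 + (-993 - 1058508 + 3*(-631)*(-391256))) = -407524/(117833 + (-993 - 1058508 + 740647608)) = -407524/(117833 + 739588107) = -407524/739705940 = -407524*1/739705940 = -101881/184926485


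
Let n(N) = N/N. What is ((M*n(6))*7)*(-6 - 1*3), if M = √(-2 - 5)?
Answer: -63*I*√7 ≈ -166.68*I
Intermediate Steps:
n(N) = 1
M = I*√7 (M = √(-7) = I*√7 ≈ 2.6458*I)
((M*n(6))*7)*(-6 - 1*3) = (((I*√7)*1)*7)*(-6 - 1*3) = ((I*√7)*7)*(-6 - 3) = (7*I*√7)*(-9) = -63*I*√7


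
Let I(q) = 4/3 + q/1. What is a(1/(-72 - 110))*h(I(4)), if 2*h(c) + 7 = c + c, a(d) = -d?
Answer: 11/1092 ≈ 0.010073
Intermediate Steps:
I(q) = 4/3 + q (I(q) = 4*(⅓) + q*1 = 4/3 + q)
h(c) = -7/2 + c (h(c) = -7/2 + (c + c)/2 = -7/2 + (2*c)/2 = -7/2 + c)
a(1/(-72 - 110))*h(I(4)) = (-1/(-72 - 110))*(-7/2 + (4/3 + 4)) = (-1/(-182))*(-7/2 + 16/3) = -1*(-1/182)*(11/6) = (1/182)*(11/6) = 11/1092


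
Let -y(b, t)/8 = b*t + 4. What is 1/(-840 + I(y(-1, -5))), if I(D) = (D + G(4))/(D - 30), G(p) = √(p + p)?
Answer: -1091502/916091207 + 51*√2/1832182414 ≈ -0.0011914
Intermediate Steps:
G(p) = √2*√p (G(p) = √(2*p) = √2*√p)
y(b, t) = -32 - 8*b*t (y(b, t) = -8*(b*t + 4) = -8*(4 + b*t) = -32 - 8*b*t)
I(D) = (D + 2*√2)/(-30 + D) (I(D) = (D + √2*√4)/(D - 30) = (D + √2*2)/(-30 + D) = (D + 2*√2)/(-30 + D))
1/(-840 + I(y(-1, -5))) = 1/(-840 + ((-32 - 8*(-1)*(-5)) + 2*√2)/(-30 + (-32 - 8*(-1)*(-5)))) = 1/(-840 + ((-32 - 40) + 2*√2)/(-30 + (-32 - 40))) = 1/(-840 + (-72 + 2*√2)/(-30 - 72)) = 1/(-840 + (-72 + 2*√2)/(-102)) = 1/(-840 - (-72 + 2*√2)/102) = 1/(-840 + (12/17 - √2/51)) = 1/(-14268/17 - √2/51)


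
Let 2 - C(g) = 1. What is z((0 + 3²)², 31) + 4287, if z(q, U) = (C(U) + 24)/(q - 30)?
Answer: 218662/51 ≈ 4287.5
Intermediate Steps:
C(g) = 1 (C(g) = 2 - 1*1 = 2 - 1 = 1)
z(q, U) = 25/(-30 + q) (z(q, U) = (1 + 24)/(q - 30) = 25/(-30 + q))
z((0 + 3²)², 31) + 4287 = 25/(-30 + (0 + 3²)²) + 4287 = 25/(-30 + (0 + 9)²) + 4287 = 25/(-30 + 9²) + 4287 = 25/(-30 + 81) + 4287 = 25/51 + 4287 = 218662/51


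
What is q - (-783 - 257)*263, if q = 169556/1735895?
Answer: 474802169956/1735895 ≈ 2.7352e+5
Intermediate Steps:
q = 169556/1735895 (q = 169556*(1/1735895) = 169556/1735895 ≈ 0.097676)
q - (-783 - 257)*263 = 169556/1735895 - (-783 - 257)*263 = 169556/1735895 - (-1040)*263 = 169556/1735895 - 1*(-273520) = 169556/1735895 + 273520 = 474802169956/1735895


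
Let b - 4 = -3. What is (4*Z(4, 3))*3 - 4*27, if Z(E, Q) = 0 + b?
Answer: -96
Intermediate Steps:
b = 1 (b = 4 - 3 = 1)
Z(E, Q) = 1 (Z(E, Q) = 0 + 1 = 1)
(4*Z(4, 3))*3 - 4*27 = (4*1)*3 - 4*27 = 4*3 - 108 = 12 - 108 = -96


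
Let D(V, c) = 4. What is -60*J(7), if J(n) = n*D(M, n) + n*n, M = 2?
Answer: -4620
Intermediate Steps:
J(n) = n² + 4*n (J(n) = n*4 + n*n = 4*n + n² = n² + 4*n)
-60*J(7) = -420*(4 + 7) = -420*11 = -60*77 = -4620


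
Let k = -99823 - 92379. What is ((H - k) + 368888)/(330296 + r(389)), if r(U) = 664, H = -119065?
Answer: 88405/66192 ≈ 1.3356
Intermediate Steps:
k = -192202
((H - k) + 368888)/(330296 + r(389)) = ((-119065 - 1*(-192202)) + 368888)/(330296 + 664) = ((-119065 + 192202) + 368888)/330960 = (73137 + 368888)*(1/330960) = 442025*(1/330960) = 88405/66192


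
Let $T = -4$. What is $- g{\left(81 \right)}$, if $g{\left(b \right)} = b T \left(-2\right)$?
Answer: $-648$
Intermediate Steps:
$g{\left(b \right)} = 8 b$ ($g{\left(b \right)} = b \left(-4\right) \left(-2\right) = - 4 b \left(-2\right) = 8 b$)
$- g{\left(81 \right)} = - 8 \cdot 81 = \left(-1\right) 648 = -648$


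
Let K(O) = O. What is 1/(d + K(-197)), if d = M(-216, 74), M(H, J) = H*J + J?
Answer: -1/16107 ≈ -6.2085e-5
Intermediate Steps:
M(H, J) = J + H*J
d = -15910 (d = 74*(1 - 216) = 74*(-215) = -15910)
1/(d + K(-197)) = 1/(-15910 - 197) = 1/(-16107) = -1/16107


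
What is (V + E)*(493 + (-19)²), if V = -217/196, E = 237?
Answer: 402905/2 ≈ 2.0145e+5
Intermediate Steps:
V = -31/28 (V = -217*1/196 = -31/28 ≈ -1.1071)
(V + E)*(493 + (-19)²) = (-31/28 + 237)*(493 + (-19)²) = 6605*(493 + 361)/28 = (6605/28)*854 = 402905/2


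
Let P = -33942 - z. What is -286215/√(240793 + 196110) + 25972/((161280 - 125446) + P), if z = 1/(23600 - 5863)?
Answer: 460665364/33558403 - 286215*√436903/436903 ≈ -419.28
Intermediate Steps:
z = 1/17737 ≈ 5.6379e-5
P = -602029255/17737 (P = -33942 - 1*1/17737 = -33942 - 1/17737 = -602029255/17737 ≈ -33942.)
-286215/√(240793 + 196110) + 25972/((161280 - 125446) + P) = -286215/√(240793 + 196110) + 25972/((161280 - 125446) - 602029255/17737) = -286215*√436903/436903 + 25972/(35834 - 602029255/17737) = -286215*√436903/436903 + 25972/(33558403/17737) = -286215*√436903/436903 + 25972*(17737/33558403) = -286215*√436903/436903 + 460665364/33558403 = 460665364/33558403 - 286215*√436903/436903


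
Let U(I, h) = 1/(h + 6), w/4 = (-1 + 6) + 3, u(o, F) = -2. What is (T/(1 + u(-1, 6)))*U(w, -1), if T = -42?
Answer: 42/5 ≈ 8.4000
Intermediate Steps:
w = 32 (w = 4*((-1 + 6) + 3) = 4*(5 + 3) = 4*8 = 32)
U(I, h) = 1/(6 + h)
(T/(1 + u(-1, 6)))*U(w, -1) = (-42/(1 - 2))/(6 - 1) = -42/(-1)/5 = -42*(-1)*(⅕) = 42*(⅕) = 42/5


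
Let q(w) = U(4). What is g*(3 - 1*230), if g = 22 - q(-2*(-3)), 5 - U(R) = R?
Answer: -4767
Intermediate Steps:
U(R) = 5 - R
q(w) = 1 (q(w) = 5 - 1*4 = 5 - 4 = 1)
g = 21 (g = 22 - 1*1 = 22 - 1 = 21)
g*(3 - 1*230) = 21*(3 - 1*230) = 21*(3 - 230) = 21*(-227) = -4767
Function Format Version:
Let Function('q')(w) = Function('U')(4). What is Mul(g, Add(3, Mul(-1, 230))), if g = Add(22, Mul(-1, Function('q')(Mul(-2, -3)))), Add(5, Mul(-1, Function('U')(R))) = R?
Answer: -4767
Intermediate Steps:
Function('U')(R) = Add(5, Mul(-1, R))
Function('q')(w) = 1 (Function('q')(w) = Add(5, Mul(-1, 4)) = Add(5, -4) = 1)
g = 21 (g = Add(22, Mul(-1, 1)) = Add(22, -1) = 21)
Mul(g, Add(3, Mul(-1, 230))) = Mul(21, Add(3, Mul(-1, 230))) = Mul(21, Add(3, -230)) = Mul(21, -227) = -4767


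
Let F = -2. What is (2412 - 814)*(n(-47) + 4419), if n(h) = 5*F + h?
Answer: 6970476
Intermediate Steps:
n(h) = -10 + h (n(h) = 5*(-2) + h = -10 + h)
(2412 - 814)*(n(-47) + 4419) = (2412 - 814)*((-10 - 47) + 4419) = 1598*(-57 + 4419) = 1598*4362 = 6970476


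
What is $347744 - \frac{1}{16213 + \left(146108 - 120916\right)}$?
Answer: $\frac{14398340319}{41405} \approx 3.4774 \cdot 10^{5}$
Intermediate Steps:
$347744 - \frac{1}{16213 + \left(146108 - 120916\right)} = 347744 - \frac{1}{16213 + 25192} = 347744 - \frac{1}{41405} = \frac{14398340319}{41405}$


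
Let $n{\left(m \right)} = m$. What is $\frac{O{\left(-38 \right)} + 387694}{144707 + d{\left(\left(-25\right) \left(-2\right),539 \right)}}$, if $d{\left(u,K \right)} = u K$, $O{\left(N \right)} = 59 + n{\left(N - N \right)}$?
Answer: $\frac{129251}{57219} \approx 2.2589$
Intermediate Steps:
$O{\left(N \right)} = 59$ ($O{\left(N \right)} = 59 + \left(N - N\right) = 59 + 0 = 59$)
$d{\left(u,K \right)} = K u$
$\frac{O{\left(-38 \right)} + 387694}{144707 + d{\left(\left(-25\right) \left(-2\right),539 \right)}} = \frac{59 + 387694}{144707 + 539 \left(\left(-25\right) \left(-2\right)\right)} = \frac{387753}{144707 + 539 \cdot 50} = \frac{387753}{144707 + 26950} = \frac{387753}{171657} = 387753 \cdot \frac{1}{171657} = \frac{129251}{57219}$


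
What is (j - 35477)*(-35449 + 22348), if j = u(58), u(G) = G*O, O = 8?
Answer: 458705313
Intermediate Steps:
u(G) = 8*G (u(G) = G*8 = 8*G)
j = 464 (j = 8*58 = 464)
(j - 35477)*(-35449 + 22348) = (464 - 35477)*(-35449 + 22348) = -35013*(-13101) = 458705313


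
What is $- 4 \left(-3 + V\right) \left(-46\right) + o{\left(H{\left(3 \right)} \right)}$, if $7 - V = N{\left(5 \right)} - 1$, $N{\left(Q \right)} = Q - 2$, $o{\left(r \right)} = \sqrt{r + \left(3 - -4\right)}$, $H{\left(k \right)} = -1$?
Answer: $368 + \sqrt{6} \approx 370.45$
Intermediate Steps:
$o{\left(r \right)} = \sqrt{7 + r}$ ($o{\left(r \right)} = \sqrt{r + \left(3 + 4\right)} = \sqrt{r + 7} = \sqrt{7 + r}$)
$N{\left(Q \right)} = -2 + Q$
$V = 5$ ($V = 7 - \left(\left(-2 + 5\right) - 1\right) = 7 - \left(3 - 1\right) = 7 - 2 = 5$)
$- 4 \left(-3 + V\right) \left(-46\right) + o{\left(H{\left(3 \right)} \right)} = - 4 \left(-3 + 5\right) \left(-46\right) + \sqrt{7 - 1} = \left(-4\right) 2 \left(-46\right) + \sqrt{6} = \left(-8\right) \left(-46\right) + \sqrt{6} = 368 + \sqrt{6}$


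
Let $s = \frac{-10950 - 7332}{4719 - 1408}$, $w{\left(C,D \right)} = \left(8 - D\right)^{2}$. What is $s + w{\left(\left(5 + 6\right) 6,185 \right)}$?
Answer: $\frac{9428367}{301} \approx 31323.0$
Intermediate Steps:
$s = - \frac{1662}{301}$ ($s = - \frac{18282}{3311} = \left(-18282\right) \frac{1}{3311} = - \frac{1662}{301} \approx -5.5216$)
$s + w{\left(\left(5 + 6\right) 6,185 \right)} = - \frac{1662}{301} + \left(-8 + 185\right)^{2} = - \frac{1662}{301} + 177^{2} = - \frac{1662}{301} + 31329 = \frac{9428367}{301}$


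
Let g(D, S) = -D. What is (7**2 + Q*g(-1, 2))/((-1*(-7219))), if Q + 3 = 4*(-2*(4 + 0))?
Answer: 14/7219 ≈ 0.0019393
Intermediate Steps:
Q = -35 (Q = -3 + 4*(-2*(4 + 0)) = -3 + 4*(-2*4) = -3 + 4*(-8) = -3 - 32 = -35)
(7**2 + Q*g(-1, 2))/((-1*(-7219))) = (7**2 - (-35)*(-1))/((-1*(-7219))) = (49 - 35*1)/7219 = (49 - 35)*(1/7219) = 14*(1/7219) = 14/7219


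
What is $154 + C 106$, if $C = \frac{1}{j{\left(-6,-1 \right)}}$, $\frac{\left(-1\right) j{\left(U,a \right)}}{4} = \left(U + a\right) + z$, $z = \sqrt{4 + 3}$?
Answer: $\frac{1901}{12} + \frac{53 \sqrt{7}}{84} \approx 160.09$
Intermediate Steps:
$z = \sqrt{7} \approx 2.6458$
$j{\left(U,a \right)} = - 4 U - 4 a - 4 \sqrt{7}$ ($j{\left(U,a \right)} = - 4 \left(\left(U + a\right) + \sqrt{7}\right) = - 4 \left(U + a + \sqrt{7}\right) = - 4 U - 4 a - 4 \sqrt{7}$)
$C = \frac{1}{28 - 4 \sqrt{7}}$ ($C = \frac{1}{\left(-4\right) \left(-6\right) - -4 - 4 \sqrt{7}} = \frac{1}{24 + 4 - 4 \sqrt{7}} = \frac{1}{28 - 4 \sqrt{7}} \approx 0.057415$)
$154 + C 106 = 154 + \left(\frac{1}{24} + \frac{\sqrt{7}}{168}\right) 106 = 154 + \left(\frac{53}{12} + \frac{53 \sqrt{7}}{84}\right) = \frac{1901}{12} + \frac{53 \sqrt{7}}{84}$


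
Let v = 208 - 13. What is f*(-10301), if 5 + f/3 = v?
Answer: -5871570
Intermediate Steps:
v = 195
f = 570 (f = -15 + 3*195 = -15 + 585 = 570)
f*(-10301) = 570*(-10301) = -5871570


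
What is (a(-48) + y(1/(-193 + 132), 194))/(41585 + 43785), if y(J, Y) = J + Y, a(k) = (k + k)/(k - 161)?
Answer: 2478953/1088382130 ≈ 0.0022776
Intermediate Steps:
a(k) = 2*k/(-161 + k) (a(k) = (2*k)/(-161 + k) = 2*k/(-161 + k))
(a(-48) + y(1/(-193 + 132), 194))/(41585 + 43785) = (2*(-48)/(-161 - 48) + (1/(-193 + 132) + 194))/(41585 + 43785) = (2*(-48)/(-209) + (1/(-61) + 194))/85370 = (2*(-48)*(-1/209) + (-1/61 + 194))*(1/85370) = (96/209 + 11833/61)*(1/85370) = (2478953/12749)*(1/85370) = 2478953/1088382130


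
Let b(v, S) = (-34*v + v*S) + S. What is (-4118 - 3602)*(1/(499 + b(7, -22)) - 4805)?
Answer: 630606656/17 ≈ 3.7095e+7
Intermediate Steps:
b(v, S) = S - 34*v + S*v (b(v, S) = (-34*v + S*v) + S = S - 34*v + S*v)
(-4118 - 3602)*(1/(499 + b(7, -22)) - 4805) = (-4118 - 3602)*(1/(499 + (-22 - 34*7 - 22*7)) - 4805) = -7720*(1/(499 + (-22 - 238 - 154)) - 4805) = -7720*(1/(499 - 414) - 4805) = -7720*(1/85 - 4805) = -7720*(-408424/85) = 630606656/17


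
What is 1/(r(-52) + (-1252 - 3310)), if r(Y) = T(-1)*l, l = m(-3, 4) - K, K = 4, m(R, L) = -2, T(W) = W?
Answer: -1/4556 ≈ -0.00021949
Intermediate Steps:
l = -6 (l = -2 - 1*4 = -2 - 4 = -6)
r(Y) = 6 (r(Y) = -1*(-6) = 6)
1/(r(-52) + (-1252 - 3310)) = 1/(6 + (-1252 - 3310)) = 1/(6 - 4562) = 1/(-4556) = -1/4556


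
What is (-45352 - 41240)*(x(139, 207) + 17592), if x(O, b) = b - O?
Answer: -1529214720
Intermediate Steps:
(-45352 - 41240)*(x(139, 207) + 17592) = (-45352 - 41240)*((207 - 1*139) + 17592) = -86592*((207 - 139) + 17592) = -86592*(68 + 17592) = -86592*17660 = -1529214720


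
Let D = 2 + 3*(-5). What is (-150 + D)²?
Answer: 26569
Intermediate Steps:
D = -13 (D = 2 - 15 = -13)
(-150 + D)² = (-150 - 13)² = (-163)² = 26569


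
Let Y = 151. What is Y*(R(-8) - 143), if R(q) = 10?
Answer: -20083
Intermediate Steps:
Y*(R(-8) - 143) = 151*(10 - 143) = 151*(-133) = -20083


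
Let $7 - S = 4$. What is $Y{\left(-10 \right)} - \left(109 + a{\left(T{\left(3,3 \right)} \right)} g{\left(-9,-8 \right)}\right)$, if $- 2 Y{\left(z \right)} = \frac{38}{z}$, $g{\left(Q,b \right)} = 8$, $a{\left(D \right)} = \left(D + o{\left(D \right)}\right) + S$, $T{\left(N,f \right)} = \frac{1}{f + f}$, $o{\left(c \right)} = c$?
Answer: $- \frac{4013}{30} \approx -133.77$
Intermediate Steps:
$S = 3$ ($S = 7 - 4 = 3$)
$T{\left(N,f \right)} = \frac{1}{2 f}$
$a{\left(D \right)} = 3 + 2 D$ ($a{\left(D \right)} = \left(D + D\right) + 3 = 2 D + 3 = 3 + 2 D$)
$Y{\left(z \right)} = - \frac{19}{z}$ ($Y{\left(z \right)} = - \frac{38 \frac{1}{z}}{2} = - \frac{19}{z}$)
$Y{\left(-10 \right)} - \left(109 + a{\left(T{\left(3,3 \right)} \right)} g{\left(-9,-8 \right)}\right) = - \frac{19}{-10} - \left(109 + \left(3 + 2 \frac{1}{2 \cdot 3}\right) 8\right) = \left(-19\right) \left(- \frac{1}{10}\right) - \left(109 + \left(3 + 2 \cdot \frac{1}{2} \cdot \frac{1}{3}\right) 8\right) = \frac{19}{10} - \left(109 + \left(3 + 2 \cdot \frac{1}{6}\right) 8\right) = \frac{19}{10} - \left(109 + \left(3 + \frac{1}{3}\right) 8\right) = \frac{19}{10} - \left(109 + \frac{10}{3} \cdot 8\right) = \frac{19}{10} - \left(109 + \frac{80}{3}\right) = \frac{19}{10} - \frac{407}{3} = - \frac{4013}{30}$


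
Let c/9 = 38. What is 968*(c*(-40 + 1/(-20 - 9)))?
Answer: -384356016/29 ≈ -1.3254e+7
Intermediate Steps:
c = 342 (c = 9*38 = 342)
968*(c*(-40 + 1/(-20 - 9))) = 968*(342*(-40 + 1/(-20 - 9))) = 968*(342*(-40 + 1/(-29))) = 968*(342*(-40 - 1/29)) = 968*(342*(-1161/29)) = 968*(-397062/29) = -384356016/29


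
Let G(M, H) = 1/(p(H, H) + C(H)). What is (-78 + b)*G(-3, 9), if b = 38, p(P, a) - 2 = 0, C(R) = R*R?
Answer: -40/83 ≈ -0.48193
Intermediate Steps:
C(R) = R²
p(P, a) = 2 (p(P, a) = 2 + 0 = 2)
G(M, H) = 1/(2 + H²)
(-78 + b)*G(-3, 9) = (-78 + 38)/(2 + 9²) = -40/(2 + 81) = -40/83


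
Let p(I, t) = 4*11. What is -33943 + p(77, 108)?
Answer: -33899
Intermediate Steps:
p(I, t) = 44
-33943 + p(77, 108) = -33943 + 44 = -33899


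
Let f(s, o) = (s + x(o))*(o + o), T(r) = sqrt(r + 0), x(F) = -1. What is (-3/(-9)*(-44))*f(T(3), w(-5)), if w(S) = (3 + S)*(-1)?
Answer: 176/3 - 176*sqrt(3)/3 ≈ -42.947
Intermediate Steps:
w(S) = -3 - S
T(r) = sqrt(r)
f(s, o) = 2*o*(-1 + s) (f(s, o) = (s - 1)*(o + o) = (-1 + s)*(2*o) = 2*o*(-1 + s))
(-3/(-9)*(-44))*f(T(3), w(-5)) = (-3/(-9)*(-44))*(2*(-3 - 1*(-5))*(-1 + sqrt(3))) = (-3*(-1/9)*(-44))*(2*(-3 + 5)*(-1 + sqrt(3))) = ((1/3)*(-44))*(2*2*(-1 + sqrt(3))) = -44*(-4 + 4*sqrt(3))/3 = 176/3 - 176*sqrt(3)/3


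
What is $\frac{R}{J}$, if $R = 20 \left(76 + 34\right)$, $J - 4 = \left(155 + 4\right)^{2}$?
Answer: $\frac{440}{5057} \approx 0.087008$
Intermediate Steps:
$J = 25285$ ($J = 4 + \left(155 + 4\right)^{2} = 4 + 159^{2} = 4 + 25281 = 25285$)
$R = 2200$ ($R = 20 \cdot 110 = 2200$)
$\frac{R}{J} = \frac{2200}{25285} = 2200 \cdot \frac{1}{25285} = \frac{440}{5057}$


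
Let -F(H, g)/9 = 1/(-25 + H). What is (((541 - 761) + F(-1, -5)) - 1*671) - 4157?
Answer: -131239/26 ≈ -5047.7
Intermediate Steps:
F(H, g) = -9/(-25 + H)
(((541 - 761) + F(-1, -5)) - 1*671) - 4157 = (((541 - 761) - 9/(-25 - 1)) - 1*671) - 4157 = ((-220 - 9/(-26)) - 671) - 4157 = ((-220 - 9*(-1/26)) - 671) - 4157 = ((-220 + 9/26) - 671) - 4157 = (-5711/26 - 671) - 4157 = -23157/26 - 4157 = -131239/26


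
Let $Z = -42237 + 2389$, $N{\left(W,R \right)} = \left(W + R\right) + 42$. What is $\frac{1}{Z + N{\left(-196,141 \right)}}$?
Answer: $- \frac{1}{39861} \approx -2.5087 \cdot 10^{-5}$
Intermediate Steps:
$N{\left(W,R \right)} = 42 + R + W$ ($N{\left(W,R \right)} = \left(R + W\right) + 42 = 42 + R + W$)
$Z = -39848$
$\frac{1}{Z + N{\left(-196,141 \right)}} = \frac{1}{-39848 + \left(42 + 141 - 196\right)} = \frac{1}{-39848 - 13} = \frac{1}{-39861} = - \frac{1}{39861}$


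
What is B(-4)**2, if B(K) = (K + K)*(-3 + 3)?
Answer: 0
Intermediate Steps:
B(K) = 0 (B(K) = (2*K)*0 = 0)
B(-4)**2 = 0**2 = 0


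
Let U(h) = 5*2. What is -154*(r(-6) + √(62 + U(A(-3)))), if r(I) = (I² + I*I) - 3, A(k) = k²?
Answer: -10626 - 924*√2 ≈ -11933.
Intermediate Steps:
r(I) = -3 + 2*I² (r(I) = (I² + I²) - 3 = 2*I² - 3 = -3 + 2*I²)
U(h) = 10
-154*(r(-6) + √(62 + U(A(-3)))) = -154*((-3 + 2*(-6)²) + √(62 + 10)) = -154*((-3 + 2*36) + √72) = -154*((-3 + 72) + 6*√2) = -154*(69 + 6*√2) = -10626 - 924*√2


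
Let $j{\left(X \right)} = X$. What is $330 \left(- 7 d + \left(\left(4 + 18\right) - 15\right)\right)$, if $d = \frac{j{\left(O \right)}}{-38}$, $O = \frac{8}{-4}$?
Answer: $\frac{41580}{19} \approx 2188.4$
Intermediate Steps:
$O = -2$ ($O = 8 \left(- \frac{1}{4}\right) = -2$)
$d = \frac{1}{19}$ ($d = - \frac{2}{-38} = \left(-2\right) \left(- \frac{1}{38}\right) = \frac{1}{19} \approx 0.052632$)
$330 \left(- 7 d + \left(\left(4 + 18\right) - 15\right)\right) = 330 \left(\left(-7\right) \frac{1}{19} + \left(\left(4 + 18\right) - 15\right)\right) = 330 \left(- \frac{7}{19} + \left(22 - 15\right)\right) = 330 \left(- \frac{7}{19} + 7\right) = 330 \cdot \frac{126}{19} = \frac{41580}{19}$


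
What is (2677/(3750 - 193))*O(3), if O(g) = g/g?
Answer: 2677/3557 ≈ 0.75260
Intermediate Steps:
O(g) = 1
(2677/(3750 - 193))*O(3) = (2677/(3750 - 193))*1 = (2677/3557)*1 = 2677/3557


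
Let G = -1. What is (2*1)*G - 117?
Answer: -119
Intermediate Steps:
(2*1)*G - 117 = (2*1)*(-1) - 117 = 2*(-1) - 117 = -2 - 117 = -119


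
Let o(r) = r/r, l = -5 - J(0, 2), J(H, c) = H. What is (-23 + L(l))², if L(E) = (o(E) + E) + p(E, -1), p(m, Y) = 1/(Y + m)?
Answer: 26569/36 ≈ 738.03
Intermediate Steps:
l = -5 (l = -5 - 1*0 = -5 + 0 = -5)
o(r) = 1
L(E) = 1 + E + 1/(-1 + E) (L(E) = (1 + E) + 1/(-1 + E) = 1 + E + 1/(-1 + E))
(-23 + L(l))² = (-23 + (-5)²/(-1 - 5))² = (-23 + 25/(-6))² = (-23 + 25*(-⅙))² = (-23 - 25/6)² = (-163/6)² = 26569/36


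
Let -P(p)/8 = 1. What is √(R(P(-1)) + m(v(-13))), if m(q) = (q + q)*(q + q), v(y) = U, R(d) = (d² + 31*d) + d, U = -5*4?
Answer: 8*√22 ≈ 37.523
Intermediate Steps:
U = -20
P(p) = -8 (P(p) = -8*1 = -8)
R(d) = d² + 32*d
v(y) = -20
m(q) = 4*q² (m(q) = (2*q)*(2*q) = 4*q²)
√(R(P(-1)) + m(v(-13))) = √(-8*(32 - 8) + 4*(-20)²) = √(-8*24 + 4*400) = √(-192 + 1600) = √1408 = 8*√22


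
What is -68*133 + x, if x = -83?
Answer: -9127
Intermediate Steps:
-68*133 + x = -68*133 - 83 = -9044 - 83 = -9127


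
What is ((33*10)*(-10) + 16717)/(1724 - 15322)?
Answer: -13417/13598 ≈ -0.98669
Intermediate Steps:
((33*10)*(-10) + 16717)/(1724 - 15322) = (330*(-10) + 16717)/(-13598) = (-3300 + 16717)*(-1/13598) = 13417*(-1/13598) = -13417/13598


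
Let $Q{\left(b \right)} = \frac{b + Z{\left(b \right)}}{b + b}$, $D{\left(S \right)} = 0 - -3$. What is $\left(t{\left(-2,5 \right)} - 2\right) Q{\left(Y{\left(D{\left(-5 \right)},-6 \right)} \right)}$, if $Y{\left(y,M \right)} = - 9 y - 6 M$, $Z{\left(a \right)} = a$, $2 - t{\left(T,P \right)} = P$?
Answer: $-5$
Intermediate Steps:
$D{\left(S \right)} = 3$ ($D{\left(S \right)} = 0 + 3 = 3$)
$t{\left(T,P \right)} = 2 - P$
$Q{\left(b \right)} = 1$ ($Q{\left(b \right)} = \frac{b + b}{b + b} = \frac{2 b}{2 b} = 2 b \frac{1}{2 b} = 1$)
$\left(t{\left(-2,5 \right)} - 2\right) Q{\left(Y{\left(D{\left(-5 \right)},-6 \right)} \right)} = \left(\left(2 - 5\right) - 2\right) 1 = \left(-3 - 2\right) 1 = \left(-5\right) 1 = -5$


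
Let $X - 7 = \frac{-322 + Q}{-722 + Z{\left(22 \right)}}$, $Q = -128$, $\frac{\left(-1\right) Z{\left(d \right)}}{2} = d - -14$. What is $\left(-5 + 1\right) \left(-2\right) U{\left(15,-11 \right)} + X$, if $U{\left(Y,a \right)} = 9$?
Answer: $\frac{31588}{397} \approx 79.567$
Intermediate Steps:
$Z{\left(d \right)} = -28 - 2 d$ ($Z{\left(d \right)} = - 2 \left(d - -14\right) = - 2 \left(d + 14\right) = - 2 \left(14 + d\right) = -28 - 2 d$)
$X = \frac{3004}{397}$ ($X = 7 + \frac{-322 - 128}{-722 - 72} = 7 - \frac{450}{-722 - 72} = 7 - \frac{450}{-794} = 7 - - \frac{225}{397} = 7 + \frac{225}{397} = \frac{3004}{397} \approx 7.5667$)
$\left(-5 + 1\right) \left(-2\right) U{\left(15,-11 \right)} + X = \left(-5 + 1\right) \left(-2\right) 9 + \frac{3004}{397} = \left(-4\right) \left(-2\right) 9 + \frac{3004}{397} = 8 \cdot 9 + \frac{3004}{397} = 72 + \frac{3004}{397} = \frac{31588}{397}$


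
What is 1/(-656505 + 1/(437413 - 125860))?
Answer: -311553/204536102264 ≈ -1.5232e-6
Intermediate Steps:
1/(-656505 + 1/(437413 - 125860)) = 1/(-656505 + 1/311553) = 1/(-204536102264/311553) = -311553/204536102264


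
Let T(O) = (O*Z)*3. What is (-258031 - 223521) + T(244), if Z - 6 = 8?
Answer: -471304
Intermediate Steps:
Z = 14 (Z = 6 + 8 = 14)
T(O) = 42*O (T(O) = (O*14)*3 = (14*O)*3 = 42*O)
(-258031 - 223521) + T(244) = (-258031 - 223521) + 42*244 = -481552 + 10248 = -471304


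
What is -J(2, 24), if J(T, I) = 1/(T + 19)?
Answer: -1/21 ≈ -0.047619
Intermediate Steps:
J(T, I) = 1/(19 + T)
-J(2, 24) = -1/(19 + 2) = -1/21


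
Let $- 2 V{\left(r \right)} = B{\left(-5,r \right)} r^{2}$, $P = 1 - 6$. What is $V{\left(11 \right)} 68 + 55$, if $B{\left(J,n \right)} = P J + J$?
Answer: $-82225$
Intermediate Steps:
$P = -5$ ($P = 1 - 6 = -5$)
$B{\left(J,n \right)} = - 4 J$ ($B{\left(J,n \right)} = - 5 J + J = - 4 J$)
$V{\left(r \right)} = - 10 r^{2}$ ($V{\left(r \right)} = - \frac{\left(-4\right) \left(-5\right) r^{2}}{2} = - \frac{20 r^{2}}{2} = - 10 r^{2}$)
$V{\left(11 \right)} 68 + 55 = - 10 \cdot 11^{2} \cdot 68 + 55 = \left(-10\right) 121 \cdot 68 + 55 = \left(-1210\right) 68 + 55 = -82280 + 55 = -82225$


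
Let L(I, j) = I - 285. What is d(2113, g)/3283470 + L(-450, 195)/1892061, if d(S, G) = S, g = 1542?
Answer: 176063827/690280614630 ≈ 0.00025506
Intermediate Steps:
L(I, j) = -285 + I
d(2113, g)/3283470 + L(-450, 195)/1892061 = 2113/3283470 + (-285 - 450)/1892061 = 2113*(1/3283470) - 735*1/1892061 = 2113/3283470 - 245/630687 = 176063827/690280614630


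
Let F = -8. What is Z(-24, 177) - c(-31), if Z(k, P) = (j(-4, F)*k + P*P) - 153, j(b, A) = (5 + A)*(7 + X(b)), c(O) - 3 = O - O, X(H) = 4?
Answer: 31965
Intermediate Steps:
c(O) = 3 (c(O) = 3 + (O - O) = 3 + 0 = 3)
j(b, A) = 55 + 11*A (j(b, A) = (5 + A)*(7 + 4) = (5 + A)*11 = 55 + 11*A)
Z(k, P) = -153 + P² - 33*k (Z(k, P) = ((55 + 11*(-8))*k + P*P) - 153 = ((55 - 88)*k + P²) - 153 = (-33*k + P²) - 153 = (P² - 33*k) - 153 = -153 + P² - 33*k)
Z(-24, 177) - c(-31) = (-153 + 177² - 33*(-24)) - 1*3 = (-153 + 31329 + 792) - 3 = 31968 - 3 = 31965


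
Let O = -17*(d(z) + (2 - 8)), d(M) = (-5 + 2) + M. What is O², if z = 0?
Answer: 23409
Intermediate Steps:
d(M) = -3 + M
O = 153 (O = -17*((-3 + 0) + (2 - 8)) = -17*(-3 - 6) = -17*(-9) = 153)
O² = 153² = 23409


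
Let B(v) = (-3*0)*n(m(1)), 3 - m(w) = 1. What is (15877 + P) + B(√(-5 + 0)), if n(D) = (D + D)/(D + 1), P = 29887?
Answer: 45764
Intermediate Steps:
m(w) = 2 (m(w) = 3 - 1*1 = 3 - 1 = 2)
n(D) = 2*D/(1 + D) (n(D) = (2*D)/(1 + D) = 2*D/(1 + D))
B(v) = 0 (B(v) = (-3*0)*(2*2/(1 + 2)) = 0*(2*2/3) = 0*(2*2*(⅓)) = 0*(4/3) = 0)
(15877 + P) + B(√(-5 + 0)) = (15877 + 29887) + 0 = 45764 + 0 = 45764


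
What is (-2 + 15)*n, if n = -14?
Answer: -182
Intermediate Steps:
(-2 + 15)*n = (-2 + 15)*(-14) = 13*(-14) = -182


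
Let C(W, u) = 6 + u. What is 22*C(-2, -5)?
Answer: 22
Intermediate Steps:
22*C(-2, -5) = 22*(6 - 5) = 22*1 = 22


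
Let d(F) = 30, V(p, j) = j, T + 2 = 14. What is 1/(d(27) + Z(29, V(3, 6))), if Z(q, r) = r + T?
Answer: 1/48 ≈ 0.020833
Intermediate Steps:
T = 12 (T = -2 + 14 = 12)
Z(q, r) = 12 + r (Z(q, r) = r + 12 = 12 + r)
1/(d(27) + Z(29, V(3, 6))) = 1/(30 + (12 + 6)) = 1/(30 + 18) = 1/48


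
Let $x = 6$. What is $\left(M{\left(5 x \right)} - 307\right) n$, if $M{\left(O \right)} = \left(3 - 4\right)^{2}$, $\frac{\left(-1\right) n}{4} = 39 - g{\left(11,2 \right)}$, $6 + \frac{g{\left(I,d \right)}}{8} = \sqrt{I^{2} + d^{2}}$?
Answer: $106488 - 48960 \sqrt{5} \approx -2989.9$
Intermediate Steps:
$g{\left(I,d \right)} = -48 + 8 \sqrt{I^{2} + d^{2}}$
$n = -348 + 160 \sqrt{5}$ ($n = - 4 \left(39 - \left(-48 + 8 \sqrt{11^{2} + 2^{2}}\right)\right) = - 4 \left(39 - \left(-48 + 8 \sqrt{121 + 4}\right)\right) = - 4 \left(39 - \left(-48 + 8 \sqrt{125}\right)\right) = - 4 \left(39 - \left(-48 + 8 \cdot 5 \sqrt{5}\right)\right) = - 4 \left(39 - \left(-48 + 40 \sqrt{5}\right)\right) = - 4 \left(39 + \left(48 - 40 \sqrt{5}\right)\right) = - 4 \left(87 - 40 \sqrt{5}\right) = -348 + 160 \sqrt{5} \approx 9.7709$)
$M{\left(O \right)} = 1$ ($M{\left(O \right)} = \left(-1\right)^{2} = 1$)
$\left(M{\left(5 x \right)} - 307\right) n = \left(1 - 307\right) \left(-348 + 160 \sqrt{5}\right) = - 306 \left(-348 + 160 \sqrt{5}\right) = 106488 - 48960 \sqrt{5}$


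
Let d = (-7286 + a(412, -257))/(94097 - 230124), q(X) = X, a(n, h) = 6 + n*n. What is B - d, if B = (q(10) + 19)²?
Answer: 114561171/136027 ≈ 842.19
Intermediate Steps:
a(n, h) = 6 + n²
B = 841 (B = (10 + 19)² = 29² = 841)
d = -162464/136027 (d = (-7286 + (6 + 412²))/(94097 - 230124) = (-7286 + (6 + 169744))/(-136027) = (-7286 + 169750)*(-1/136027) = 162464*(-1/136027) = -162464/136027 ≈ -1.1944)
B - d = 841 - 1*(-162464/136027) = 841 + 162464/136027 = 114561171/136027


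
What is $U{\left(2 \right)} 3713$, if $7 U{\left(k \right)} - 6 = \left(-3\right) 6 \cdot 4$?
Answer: $- \frac{245058}{7} \approx -35008.0$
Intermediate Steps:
$U{\left(k \right)} = - \frac{66}{7}$ ($U{\left(k \right)} = \frac{6}{7} + \frac{\left(-3\right) 6 \cdot 4}{7} = \frac{6}{7} + \frac{\left(-18\right) 4}{7} = \frac{6}{7} + \frac{1}{7} \left(-72\right) = \frac{6}{7} - \frac{72}{7} = - \frac{66}{7}$)
$U{\left(2 \right)} 3713 = \left(- \frac{66}{7}\right) 3713 = - \frac{245058}{7}$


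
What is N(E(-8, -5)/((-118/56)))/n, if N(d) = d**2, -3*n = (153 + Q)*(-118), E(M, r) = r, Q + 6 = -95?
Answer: 7350/2669927 ≈ 0.0027529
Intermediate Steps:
Q = -101 (Q = -6 - 95 = -101)
n = 6136/3 (n = -(153 - 101)*(-118)/3 = -52*(-118)/3 = -1/3*(-6136) = 6136/3 ≈ 2045.3)
N(E(-8, -5)/((-118/56)))/n = (-5/((-118/56)))**2/(6136/3) = (-5/((-118*1/56)))**2*(3/6136) = (-5/(-59/28))**2*(3/6136) = (-5*(-28/59))**2*(3/6136) = (140/59)**2*(3/6136) = (19600/3481)*(3/6136) = 7350/2669927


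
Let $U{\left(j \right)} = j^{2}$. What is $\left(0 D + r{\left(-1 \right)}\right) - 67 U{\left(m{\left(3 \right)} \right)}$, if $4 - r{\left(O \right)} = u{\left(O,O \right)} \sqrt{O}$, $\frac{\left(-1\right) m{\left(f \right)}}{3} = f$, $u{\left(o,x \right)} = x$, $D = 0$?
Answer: $-5423 + i \approx -5423.0 + 1.0 i$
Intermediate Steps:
$m{\left(f \right)} = - 3 f$
$r{\left(O \right)} = 4 - O^{\frac{3}{2}}$ ($r{\left(O \right)} = 4 - O \sqrt{O} = 4 - O^{\frac{3}{2}}$)
$\left(0 D + r{\left(-1 \right)}\right) - 67 U{\left(m{\left(3 \right)} \right)} = \left(0 \cdot 0 + \left(4 - \left(-1\right)^{\frac{3}{2}}\right)\right) - 67 \left(\left(-3\right) 3\right)^{2} = \left(0 + \left(4 - - i\right)\right) - 67 \left(-9\right)^{2} = \left(0 + \left(4 + i\right)\right) - 5427 = \left(4 + i\right) - 5427 = -5423 + i$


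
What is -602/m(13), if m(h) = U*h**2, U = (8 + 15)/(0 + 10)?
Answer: -6020/3887 ≈ -1.5488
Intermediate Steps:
U = 23/10 ≈ 2.3000
m(h) = 23*h**2/10
-602/m(13) = -602/((23/10)*13**2) = -602/((23/10)*169) = -602/3887/10 = -602*10/3887 = -6020/3887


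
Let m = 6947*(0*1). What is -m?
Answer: 0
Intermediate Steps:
m = 0 (m = 6947*0 = 0)
-m = -1*0 = 0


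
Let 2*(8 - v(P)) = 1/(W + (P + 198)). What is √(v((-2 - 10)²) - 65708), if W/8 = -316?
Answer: I*√313953756107/2186 ≈ 256.32*I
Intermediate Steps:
W = -2528 (W = 8*(-316) = -2528)
v(P) = 8 - 1/(2*(-2330 + P)) (v(P) = 8 - 1/(2*(-2528 + (P + 198))) = 8 - 1/(2*(-2528 + (198 + P))) = 8 - 1/(2*(-2330 + P)))
√(v((-2 - 10)²) - 65708) = √((-37281 + 16*(-2 - 10)²)/(2*(-2330 + (-2 - 10)²)) - 65708) = √((-37281 + 16*(-12)²)/(2*(-2330 + (-12)²)) - 65708) = √((-37281 + 16*144)/(2*(-2330 + 144)) - 65708) = √((½)*(-37281 + 2304)/(-2186) - 65708) = √((½)*(-1/2186)*(-34977) - 65708) = √(34977/4372 - 65708) = √(-287240399/4372) = I*√313953756107/2186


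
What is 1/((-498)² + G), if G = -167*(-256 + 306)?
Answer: 1/239654 ≈ 4.1727e-6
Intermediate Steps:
G = -8350 (G = -167*50 = -8350)
1/((-498)² + G) = 1/((-498)² - 8350) = 1/(248004 - 8350) = 1/239654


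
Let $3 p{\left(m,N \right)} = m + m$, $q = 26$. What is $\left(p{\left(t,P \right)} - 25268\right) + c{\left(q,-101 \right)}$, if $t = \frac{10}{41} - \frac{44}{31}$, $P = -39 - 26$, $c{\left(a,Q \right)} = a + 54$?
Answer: $- \frac{32014944}{1271} \approx -25189.0$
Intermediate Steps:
$c{\left(a,Q \right)} = 54 + a$
$P = -65$
$t = - \frac{1494}{1271}$ ($t = 10 \cdot \frac{1}{41} - \frac{44}{31} = \frac{10}{41} - \frac{44}{31} = - \frac{1494}{1271} \approx -1.1755$)
$p{\left(m,N \right)} = \frac{2 m}{3}$ ($p{\left(m,N \right)} = \frac{m + m}{3} = \frac{2 m}{3}$)
$\left(p{\left(t,P \right)} - 25268\right) + c{\left(q,-101 \right)} = \left(\frac{2}{3} \left(- \frac{1494}{1271}\right) - 25268\right) + \left(54 + 26\right) = \left(- \frac{996}{1271} - 25268\right) + 80 = - \frac{32116624}{1271} + 80 = - \frac{32014944}{1271}$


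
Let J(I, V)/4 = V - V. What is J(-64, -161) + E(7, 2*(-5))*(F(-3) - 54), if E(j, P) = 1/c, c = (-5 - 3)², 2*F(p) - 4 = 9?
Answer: -95/128 ≈ -0.74219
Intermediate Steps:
F(p) = 13/2 (F(p) = 2 + (½)*9 = 2 + 9/2 = 13/2)
J(I, V) = 0 (J(I, V) = 4*(V - V) = 4*0 = 0)
c = 64 (c = (-8)² = 64)
E(j, P) = 1/64
J(-64, -161) + E(7, 2*(-5))*(F(-3) - 54) = 0 + (13/2 - 54)/64 = 0 + (1/64)*(-95/2) = 0 - 95/128 = -95/128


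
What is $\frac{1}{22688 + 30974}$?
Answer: $\frac{1}{53662} \approx 1.8635 \cdot 10^{-5}$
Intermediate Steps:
$\frac{1}{22688 + 30974} = \frac{1}{53662}$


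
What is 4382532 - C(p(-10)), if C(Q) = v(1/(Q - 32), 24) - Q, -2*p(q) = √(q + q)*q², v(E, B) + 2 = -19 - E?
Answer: 5*(-28058339*I + 87650420*√5)/(4*(-8*I + 25*√5)) ≈ 4.3826e+6 - 223.6*I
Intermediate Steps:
v(E, B) = -21 - E (v(E, B) = -2 + (-19 - E) = -21 - E)
p(q) = -√2*q^(5/2)/2 (p(q) = -√(q + q)*q²/2 = -√(2*q)*q²/2 = -√2*√q*q²/2 = -√2*q^(5/2)/2)
C(Q) = -21 - Q - 1/(-32 + Q) (C(Q) = (-21 - 1/(Q - 32)) - Q = (-21 - 1/(-32 + Q)) - Q = -21 - Q - 1/(-32 + Q))
4382532 - C(p(-10)) = 4382532 - (671 - (-√2*(-10)^(5/2)/2)² + 11*(-√2*(-10)^(5/2)/2))/(-32 - √2*(-10)^(5/2)/2) = 4382532 - (671 - (-√2*100*I*√10/2)² + 11*(-√2*100*I*√10/2))/(-32 - √2*100*I*√10/2) = 4382532 - (671 - (-100*I*√5)² + 11*(-100*I*√5))/(-32 - 100*I*√5) = 4382532 - (671 - 1*(-50000) - 1100*I*√5)/(-32 - 100*I*√5) = 4382532 - (671 + 50000 - 1100*I*√5)/(-32 - 100*I*√5) = 4382532 - (50671 - 1100*I*√5)/(-32 - 100*I*√5)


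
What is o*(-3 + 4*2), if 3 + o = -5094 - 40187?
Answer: -226420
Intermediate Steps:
o = -45284 (o = -3 + (-5094 - 40187) = -3 - 45281 = -45284)
o*(-3 + 4*2) = -45284*(-3 + 4*2) = -45284*(-3 + 8) = -45284*5 = -226420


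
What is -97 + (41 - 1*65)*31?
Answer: -841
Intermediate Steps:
-97 + (41 - 1*65)*31 = -97 + (41 - 65)*31 = -97 - 24*31 = -97 - 744 = -841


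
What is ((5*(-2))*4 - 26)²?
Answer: 4356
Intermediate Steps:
((5*(-2))*4 - 26)² = (-10*4 - 26)² = (-40 - 26)² = (-66)² = 4356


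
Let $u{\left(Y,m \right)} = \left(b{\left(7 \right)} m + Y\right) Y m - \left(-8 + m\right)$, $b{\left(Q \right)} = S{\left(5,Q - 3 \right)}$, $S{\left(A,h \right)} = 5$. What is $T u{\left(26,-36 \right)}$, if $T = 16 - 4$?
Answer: $1730256$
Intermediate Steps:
$b{\left(Q \right)} = 5$
$T = 12$
$u{\left(Y,m \right)} = 8 - m + Y m \left(Y + 5 m\right)$ ($u{\left(Y,m \right)} = \left(5 m + Y\right) Y m - \left(-8 + m\right) = \left(Y + 5 m\right) Y m - \left(-8 + m\right) = Y \left(Y + 5 m\right) m - \left(-8 + m\right) = Y m \left(Y + 5 m\right) - \left(-8 + m\right) = 8 - m + Y m \left(Y + 5 m\right)$)
$T u{\left(26,-36 \right)} = 12 \left(8 - -36 - 36 \cdot 26^{2} + 5 \cdot 26 \left(-36\right)^{2}\right) = 12 \left(8 + 36 - 24336 + 5 \cdot 26 \cdot 1296\right) = 12 \left(8 + 36 - 24336 + 168480\right) = 12 \cdot 144188 = 1730256$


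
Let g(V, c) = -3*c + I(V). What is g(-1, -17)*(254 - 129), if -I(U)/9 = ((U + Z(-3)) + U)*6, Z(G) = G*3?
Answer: 80625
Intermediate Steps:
Z(G) = 3*G
I(U) = 486 - 108*U (I(U) = -9*((U + 3*(-3)) + U)*6 = -9*((U - 9) + U)*6 = -9*((-9 + U) + U)*6 = -9*(-9 + 2*U)*6 = -9*(-54 + 12*U) = 486 - 108*U)
g(V, c) = 486 - 108*V - 3*c (g(V, c) = -3*c + (486 - 108*V) = 486 - 108*V - 3*c)
g(-1, -17)*(254 - 129) = (486 - 108*(-1) - 3*(-17))*(254 - 129) = (486 + 108 + 51)*125 = 645*125 = 80625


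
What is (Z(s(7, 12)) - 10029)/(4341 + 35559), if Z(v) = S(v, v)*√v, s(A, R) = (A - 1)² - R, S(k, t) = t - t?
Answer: -3343/13300 ≈ -0.25135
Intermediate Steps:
S(k, t) = 0
s(A, R) = (-1 + A)² - R
Z(v) = 0 (Z(v) = 0*√v = 0)
(Z(s(7, 12)) - 10029)/(4341 + 35559) = (0 - 10029)/(4341 + 35559) = -10029/39900 = -10029*1/39900 = -3343/13300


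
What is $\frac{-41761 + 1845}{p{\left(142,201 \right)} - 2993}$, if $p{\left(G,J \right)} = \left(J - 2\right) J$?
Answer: $- \frac{19958}{18503} \approx -1.0786$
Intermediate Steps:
$p{\left(G,J \right)} = J \left(-2 + J\right)$ ($p{\left(G,J \right)} = \left(-2 + J\right) J = J \left(-2 + J\right)$)
$\frac{-41761 + 1845}{p{\left(142,201 \right)} - 2993} = \frac{-41761 + 1845}{201 \left(-2 + 201\right) - 2993} = - \frac{39916}{201 \cdot 199 - 2993} = - \frac{39916}{39999 - 2993} = - \frac{39916}{37006} = \left(-39916\right) \frac{1}{37006} = - \frac{19958}{18503}$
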